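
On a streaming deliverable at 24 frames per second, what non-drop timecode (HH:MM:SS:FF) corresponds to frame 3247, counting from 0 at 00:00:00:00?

00:02:15:07

3247 ÷ 24 = 135 full seconds, remainder 7 frames.
135 s = 0 h 2 min 15 s.
Timecode: 00:02:15:07.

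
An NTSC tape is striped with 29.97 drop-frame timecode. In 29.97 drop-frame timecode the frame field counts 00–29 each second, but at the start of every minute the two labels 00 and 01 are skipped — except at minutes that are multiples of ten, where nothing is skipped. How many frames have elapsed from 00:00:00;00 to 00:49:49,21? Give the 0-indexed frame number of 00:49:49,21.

As if non-drop at 30 labels/s: (0 × 3600 + 49 × 60 + 49) × 30 + 21 = 89691.
Minute boundaries passed: 49; those not divisible by 10: 49 − 4 = 45; dropped labels = 2 × 45 = 90.
Actual frame index = 89691 − 90 = 89601.

89601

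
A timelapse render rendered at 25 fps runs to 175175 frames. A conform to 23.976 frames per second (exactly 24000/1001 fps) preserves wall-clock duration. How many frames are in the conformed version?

Target frames = source frames × (target rate / source rate) = 175175 × (24000/1001)/(25) = 175175 × 960/1001 = 168000.

168000 frames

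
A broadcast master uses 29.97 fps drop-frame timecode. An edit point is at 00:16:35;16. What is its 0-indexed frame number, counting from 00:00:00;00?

Complete 10-minute blocks: 1, each 17982 frames → 17982.
Remaining 6 whole minutes in the current block: 1800 + 5 × 1798 = 10790 frames.
Within the current minute: 35 × 30 + 16 − 2 = 1064 (labels ;00/;01 skipped at this minute). Total = 17982 + 10790 + 1064 = 29836.

29836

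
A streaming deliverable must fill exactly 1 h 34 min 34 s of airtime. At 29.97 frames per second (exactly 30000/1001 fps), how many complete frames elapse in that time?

1 h 34 min 34 s = 5674 s.
Frames = 5674 × 30000/1001 = 170220000/1001 ≈ 170049.9500.
Complete frames: 170049.

170049 frames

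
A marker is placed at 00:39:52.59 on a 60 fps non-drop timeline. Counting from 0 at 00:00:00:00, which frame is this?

frame 143579

Total seconds to the label: (0 × 3600 + 39 × 60 + 52) = 2392.
Frame index = 2392 × 60 + 59 = 143579.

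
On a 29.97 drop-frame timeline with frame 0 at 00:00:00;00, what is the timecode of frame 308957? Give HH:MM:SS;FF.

Ten DF minutes hold 17982 frames, so frame 308957 lies in block 17 (frames 305694–323675) with 3263 frames into that block.
The block's first minute is 1800 frames and the rest 1798 each; 3263 frames reaches minute 1, so 17 × 18 + 1 × 2 = 308 labels have been skipped so far.
Adding those back, label number 308957 + 308 = 309265 at 30 labels/s is 10308 s + 25 f = 2 h 51 min 48 s frame 25, i.e. 02:51:48;25.

02:51:48;25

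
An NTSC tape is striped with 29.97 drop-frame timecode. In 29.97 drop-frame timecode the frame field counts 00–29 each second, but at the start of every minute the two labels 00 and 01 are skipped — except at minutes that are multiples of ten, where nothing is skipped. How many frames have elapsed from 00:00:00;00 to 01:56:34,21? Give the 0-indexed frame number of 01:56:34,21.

209631

Complete 10-minute blocks: 11, each 17982 frames → 197802.
Remaining 6 whole minutes in the current block: 1800 + 5 × 1798 = 10790 frames.
Within the current minute: 34 × 30 + 21 − 2 = 1039 (labels ;00/;01 skipped at this minute). Total = 197802 + 10790 + 1039 = 209631.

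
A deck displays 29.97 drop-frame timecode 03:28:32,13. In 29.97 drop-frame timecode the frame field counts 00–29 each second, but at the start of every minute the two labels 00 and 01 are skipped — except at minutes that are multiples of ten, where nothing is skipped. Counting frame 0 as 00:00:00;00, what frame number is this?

374997

As if non-drop at 30 labels/s: (3 × 3600 + 28 × 60 + 32) × 30 + 13 = 375373.
Minute boundaries passed: 208; those not divisible by 10: 208 − 20 = 188; dropped labels = 2 × 188 = 376.
Actual frame index = 375373 − 376 = 374997.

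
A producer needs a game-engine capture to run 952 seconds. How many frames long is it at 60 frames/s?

57120 frames

Frames = 952 × 60 = 57120.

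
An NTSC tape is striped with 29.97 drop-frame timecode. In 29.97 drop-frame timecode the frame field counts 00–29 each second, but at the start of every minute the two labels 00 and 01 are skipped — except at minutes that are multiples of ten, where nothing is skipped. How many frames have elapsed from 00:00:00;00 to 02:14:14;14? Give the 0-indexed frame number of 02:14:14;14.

241392

Complete 10-minute blocks: 13, each 17982 frames → 233766.
Remaining 4 whole minutes in the current block: 1800 + 3 × 1798 = 7194 frames.
Within the current minute: 14 × 30 + 14 − 2 = 432 (labels ;00/;01 skipped at this minute). Total = 233766 + 7194 + 432 = 241392.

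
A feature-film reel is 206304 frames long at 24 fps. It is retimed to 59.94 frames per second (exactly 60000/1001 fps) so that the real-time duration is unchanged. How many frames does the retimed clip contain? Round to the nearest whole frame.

515245 frames

Frames at target rate = 206304 × (60000/1001) / (24) = 73680000/143 ≈ 515244.755.
Nearest whole frame: 515245.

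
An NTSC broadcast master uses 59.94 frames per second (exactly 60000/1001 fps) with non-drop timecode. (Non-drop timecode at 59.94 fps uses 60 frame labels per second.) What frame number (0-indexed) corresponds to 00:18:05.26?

65126

Total seconds to the label: (0 × 3600 + 18 × 60 + 5) = 1085.
Frame index = 1085 × 60 + 26 = 65126.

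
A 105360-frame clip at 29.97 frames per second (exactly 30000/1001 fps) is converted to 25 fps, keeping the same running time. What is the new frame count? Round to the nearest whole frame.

87888 frames

Frames at target rate = 105360 × (25) / (30000/1001) = 439439/5 ≈ 87887.800.
Nearest whole frame: 87888.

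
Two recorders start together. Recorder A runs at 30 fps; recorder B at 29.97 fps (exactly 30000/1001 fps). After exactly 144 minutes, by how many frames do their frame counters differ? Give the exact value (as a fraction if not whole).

144 min = 8640 s.
A emits 30 × 8640 = 259200 frames; B emits 30000/1001 × 8640 = 259200000/1001.
Difference = 259200/1001 frames (≈ 258.9411); B is behind A.

259200/1001 frames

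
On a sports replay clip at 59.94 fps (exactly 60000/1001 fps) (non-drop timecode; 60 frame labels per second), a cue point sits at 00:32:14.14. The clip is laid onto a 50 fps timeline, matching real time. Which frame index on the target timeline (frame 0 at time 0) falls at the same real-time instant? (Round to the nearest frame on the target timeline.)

frame 96808

Source frame index: (0×3600 + 32×60 + 14) × 60 + 14 = 116054.
Real time: 116054 / (60000/1001) = 58085027/30000 s.
Target frame: (58085027/30000) × (50) = 58085027/600 ≈ 96808.378 → 96808.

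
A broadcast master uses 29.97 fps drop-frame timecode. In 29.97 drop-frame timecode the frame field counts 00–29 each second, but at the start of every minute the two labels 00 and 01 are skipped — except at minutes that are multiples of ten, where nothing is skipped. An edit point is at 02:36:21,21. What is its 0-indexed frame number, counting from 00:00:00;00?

281169

Complete 10-minute blocks: 15, each 17982 frames → 269730.
Remaining 6 whole minutes in the current block: 1800 + 5 × 1798 = 10790 frames.
Within the current minute: 21 × 30 + 21 − 2 = 649 (labels ;00/;01 skipped at this minute). Total = 269730 + 10790 + 649 = 281169.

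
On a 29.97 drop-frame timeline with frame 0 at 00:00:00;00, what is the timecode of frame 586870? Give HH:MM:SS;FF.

Each 10-minute DF block holds 10 × 60 × 30 − 9 × 2 = 17982 frames. 586870 ÷ 17982 → 32 full blocks, remainder 11446.
Within the partial block the first minute is 1800 frames and each further minute 1798, so 6 further minute boundaries passed. Total skipped labels = 18 × 32 + 2 × 6 = 588.
Non-drop label index = 586870 + 588 = 587458; at 30 labels/s that is 05:26:21:28, i.e. DF 05:26:21;28.

05:26:21;28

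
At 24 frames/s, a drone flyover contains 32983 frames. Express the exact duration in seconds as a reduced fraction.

Running time = 32983 ÷ (24) = 32983 × 1/24 = 32983/24 s.

32983/24 seconds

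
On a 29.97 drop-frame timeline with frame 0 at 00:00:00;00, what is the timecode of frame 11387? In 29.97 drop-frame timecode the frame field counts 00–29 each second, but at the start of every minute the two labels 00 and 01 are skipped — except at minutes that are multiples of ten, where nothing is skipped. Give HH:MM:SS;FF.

00:06:19;29

Each 10-minute DF block holds 10 × 60 × 30 − 9 × 2 = 17982 frames. 11387 ÷ 17982 → 0 full blocks, remainder 11387.
Within the partial block the first minute is 1800 frames and each further minute 1798, so 6 further minute boundaries passed. Total skipped labels = 18 × 0 + 2 × 6 = 12.
Non-drop label index = 11387 + 12 = 11399; at 30 labels/s that is 00:06:19:29, i.e. DF 00:06:19;29.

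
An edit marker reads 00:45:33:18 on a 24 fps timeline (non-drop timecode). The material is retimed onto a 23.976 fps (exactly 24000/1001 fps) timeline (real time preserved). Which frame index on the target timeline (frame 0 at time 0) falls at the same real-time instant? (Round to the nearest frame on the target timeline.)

frame 65544

Source frame index: (0×3600 + 45×60 + 33) × 24 + 18 = 65610.
Real time: 65610 / (24) = 10935/4 s.
Target frame: (10935/4) × (24000/1001) = 65610000/1001 ≈ 65544.456 → 65544.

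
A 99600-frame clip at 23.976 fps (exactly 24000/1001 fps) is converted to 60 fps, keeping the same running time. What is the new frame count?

Target frames = source frames × (target rate / source rate) = 99600 × (60)/(24000/1001) = 99600 × 1001/400 = 249249.

249249 frames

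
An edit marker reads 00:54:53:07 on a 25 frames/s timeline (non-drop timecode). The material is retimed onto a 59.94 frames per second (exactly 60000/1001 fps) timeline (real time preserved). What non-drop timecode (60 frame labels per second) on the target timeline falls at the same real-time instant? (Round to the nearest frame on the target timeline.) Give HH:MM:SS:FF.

Source frame index: (0×3600 + 54×60 + 53) × 25 + 7 = 82332.
Real time: 82332 / (25) = 82332/25 s.
Target frame: (82332/25) × (60000/1001) = 197596800/1001 ≈ 197399.401 → 197399.
At 60 labels/s: frame 197399 → 00:54:49:59.

00:54:49:59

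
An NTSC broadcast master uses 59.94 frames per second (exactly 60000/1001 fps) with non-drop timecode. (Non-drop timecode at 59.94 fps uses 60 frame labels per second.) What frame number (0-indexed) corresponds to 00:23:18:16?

83896

Total seconds to the label: (0 × 3600 + 23 × 60 + 18) = 1398.
Frame index = 1398 × 60 + 16 = 83896.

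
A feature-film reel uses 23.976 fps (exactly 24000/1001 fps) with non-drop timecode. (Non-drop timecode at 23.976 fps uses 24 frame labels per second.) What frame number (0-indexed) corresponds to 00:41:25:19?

frame 59659

Total seconds to the label: (0 × 3600 + 41 × 60 + 25) = 2485.
Frame index = 2485 × 24 + 19 = 59659.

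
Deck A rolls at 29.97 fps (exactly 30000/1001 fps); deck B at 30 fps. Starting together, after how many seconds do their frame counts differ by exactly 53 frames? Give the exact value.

The gap grows by |30 − 30000/1001| = 30/1001 frames per second.
Time for a 53-frame gap: 53 ÷ (30/1001) = 53053/30 s.

53053/30 seconds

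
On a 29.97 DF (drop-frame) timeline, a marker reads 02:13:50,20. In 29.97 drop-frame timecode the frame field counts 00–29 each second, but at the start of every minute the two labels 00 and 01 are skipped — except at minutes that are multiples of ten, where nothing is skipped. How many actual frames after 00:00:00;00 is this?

As if non-drop at 30 labels/s: (2 × 3600 + 13 × 60 + 50) × 30 + 20 = 240920.
Minute boundaries passed: 133; those not divisible by 10: 133 − 13 = 120; dropped labels = 2 × 120 = 240.
Actual frame index = 240920 − 240 = 240680.

240680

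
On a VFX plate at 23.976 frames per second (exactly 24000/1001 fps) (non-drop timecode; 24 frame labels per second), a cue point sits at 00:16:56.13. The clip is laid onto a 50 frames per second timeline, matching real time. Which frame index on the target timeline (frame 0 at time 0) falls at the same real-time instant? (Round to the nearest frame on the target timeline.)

frame 50878

Source frame index: (0×3600 + 16×60 + 56) × 24 + 13 = 24397.
Real time: 24397 / (24000/1001) = 24421397/24000 s.
Target frame: (24421397/24000) × (50) = 24421397/480 ≈ 50877.910 → 50878.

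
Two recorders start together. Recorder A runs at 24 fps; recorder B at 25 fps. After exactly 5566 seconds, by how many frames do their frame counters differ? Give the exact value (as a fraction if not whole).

A emits 24 × 5566 = 133584 frames; B emits 25 × 5566 = 139150.
Difference = 5566 frames; B is ahead of A.

5566 frames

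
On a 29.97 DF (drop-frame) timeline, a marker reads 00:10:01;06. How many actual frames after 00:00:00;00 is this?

18018

Complete 10-minute blocks: 1, each 17982 frames → 17982.
Remaining 0 whole minutes in the current block: 0 frames.
Within the current minute: 1 × 30 + 6 = 36. Total = 17982 + 0 + 36 = 18018.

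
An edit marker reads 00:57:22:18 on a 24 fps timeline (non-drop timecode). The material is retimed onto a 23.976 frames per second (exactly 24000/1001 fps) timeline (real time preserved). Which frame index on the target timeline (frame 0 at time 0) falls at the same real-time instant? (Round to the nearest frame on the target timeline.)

frame 82543

Source frame index: (0×3600 + 57×60 + 22) × 24 + 18 = 82626.
Real time: 82626 / (24) = 13771/4 s.
Target frame: (13771/4) × (24000/1001) = 82626000/1001 ≈ 82543.457 → 82543.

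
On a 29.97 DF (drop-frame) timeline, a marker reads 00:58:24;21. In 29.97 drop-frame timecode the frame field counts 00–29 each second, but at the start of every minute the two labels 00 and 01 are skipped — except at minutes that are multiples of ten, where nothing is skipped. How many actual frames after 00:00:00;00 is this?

Complete 10-minute blocks: 5, each 17982 frames → 89910.
Remaining 8 whole minutes in the current block: 1800 + 7 × 1798 = 14386 frames.
Within the current minute: 24 × 30 + 21 − 2 = 739 (labels ;00/;01 skipped at this minute). Total = 89910 + 14386 + 739 = 105035.

105035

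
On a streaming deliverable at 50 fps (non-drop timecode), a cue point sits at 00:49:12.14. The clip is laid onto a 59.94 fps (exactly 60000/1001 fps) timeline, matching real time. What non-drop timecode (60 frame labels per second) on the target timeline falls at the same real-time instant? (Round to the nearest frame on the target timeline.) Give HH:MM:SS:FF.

Source frame index: (0×3600 + 49×60 + 12) × 50 + 14 = 147614.
Real time: 147614 / (50) = 73807/25 s.
Target frame: (73807/25) × (60000/1001) = 177136800/1001 ≈ 176959.840 → 176960.
At 60 labels/s: frame 176960 → 00:49:09:20.

00:49:09:20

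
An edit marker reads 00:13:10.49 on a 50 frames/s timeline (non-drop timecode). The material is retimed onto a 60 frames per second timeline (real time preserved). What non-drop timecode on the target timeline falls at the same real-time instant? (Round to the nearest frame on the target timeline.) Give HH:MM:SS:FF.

Source frame index: (0×3600 + 13×60 + 10) × 50 + 49 = 39549.
Real time: 39549 / (50) = 39549/50 s.
Target frame: (39549/50) × (60) = 237294/5 ≈ 47458.800 → 47459.
At 60 labels/s: frame 47459 → 00:13:10:59.

00:13:10:59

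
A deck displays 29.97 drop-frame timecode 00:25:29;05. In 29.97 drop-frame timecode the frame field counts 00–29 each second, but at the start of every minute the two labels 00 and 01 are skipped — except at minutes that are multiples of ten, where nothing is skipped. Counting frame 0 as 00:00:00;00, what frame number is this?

45829

Complete 10-minute blocks: 2, each 17982 frames → 35964.
Remaining 5 whole minutes in the current block: 1800 + 4 × 1798 = 8992 frames.
Within the current minute: 29 × 30 + 5 − 2 = 873 (labels ;00/;01 skipped at this minute). Total = 35964 + 8992 + 873 = 45829.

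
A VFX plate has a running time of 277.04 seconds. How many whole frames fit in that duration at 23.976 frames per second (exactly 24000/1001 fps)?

Frames = 277.04 × 24000/1001 = 6648960/1001 ≈ 6642.3177.
Complete frames: 6642.

6642 frames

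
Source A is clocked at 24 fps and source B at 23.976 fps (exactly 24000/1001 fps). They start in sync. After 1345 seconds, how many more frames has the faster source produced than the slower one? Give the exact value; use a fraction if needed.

A emits 24 × 1345 = 32280 frames; B emits 24000/1001 × 1345 = 32280000/1001.
Difference = 32280/1001 frames (≈ 32.2478); B is behind A.

32280/1001 frames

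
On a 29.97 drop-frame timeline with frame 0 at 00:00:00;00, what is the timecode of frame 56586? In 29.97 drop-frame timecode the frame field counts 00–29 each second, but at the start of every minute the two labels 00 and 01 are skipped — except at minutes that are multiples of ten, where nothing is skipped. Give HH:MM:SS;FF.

00:31:28;02

Each 10-minute DF block holds 10 × 60 × 30 − 9 × 2 = 17982 frames. 56586 ÷ 17982 → 3 full blocks, remainder 2640.
Within the partial block the first minute is 1800 frames and each further minute 1798, so 1 further minute boundary passed. Total skipped labels = 18 × 3 + 2 × 1 = 56.
Non-drop label index = 56586 + 56 = 56642; at 30 labels/s that is 00:31:28:02, i.e. DF 00:31:28;02.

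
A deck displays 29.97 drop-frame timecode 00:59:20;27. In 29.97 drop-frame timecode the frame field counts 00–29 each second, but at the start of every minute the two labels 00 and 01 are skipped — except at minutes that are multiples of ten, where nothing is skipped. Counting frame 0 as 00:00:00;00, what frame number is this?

106719

Complete 10-minute blocks: 5, each 17982 frames → 89910.
Remaining 9 whole minutes in the current block: 1800 + 8 × 1798 = 16184 frames.
Within the current minute: 20 × 30 + 27 − 2 = 625 (labels ;00/;01 skipped at this minute). Total = 89910 + 16184 + 625 = 106719.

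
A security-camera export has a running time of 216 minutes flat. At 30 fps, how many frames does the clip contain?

388800 frames

216 min = 12960 s.
Frames = 12960 × 30 = 388800.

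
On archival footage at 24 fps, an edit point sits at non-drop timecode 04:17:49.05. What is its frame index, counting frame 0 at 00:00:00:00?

Total seconds to the label: (4 × 3600 + 17 × 60 + 49) = 15469.
Frame index = 15469 × 24 + 5 = 371261.

371261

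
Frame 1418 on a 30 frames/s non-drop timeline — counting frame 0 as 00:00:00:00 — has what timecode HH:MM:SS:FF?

1418 ÷ 30 = 47 full seconds, remainder 8 frames.
47 s = 0 h 0 min 47 s.
Timecode: 00:00:47:08.

00:00:47:08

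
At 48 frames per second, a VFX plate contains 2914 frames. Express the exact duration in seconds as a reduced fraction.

Running time = 2914 ÷ (48) = 2914 × 1/48 = 1457/24 s.

1457/24 seconds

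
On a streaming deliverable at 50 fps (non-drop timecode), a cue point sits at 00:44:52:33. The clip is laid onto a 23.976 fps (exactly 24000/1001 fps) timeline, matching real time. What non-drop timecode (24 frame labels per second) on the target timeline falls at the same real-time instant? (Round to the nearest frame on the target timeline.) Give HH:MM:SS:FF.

Source frame index: (0×3600 + 44×60 + 52) × 50 + 33 = 134633.
Real time: 134633 / (50) = 134633/50 s.
Target frame: (134633/50) × (24000/1001) = 64623840/1001 ≈ 64559.281 → 64559.
At 24 labels/s: frame 64559 → 00:44:49:23.

00:44:49:23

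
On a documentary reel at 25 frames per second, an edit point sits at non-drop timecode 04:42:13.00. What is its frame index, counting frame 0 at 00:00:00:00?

Total seconds to the label: (4 × 3600 + 42 × 60 + 13) = 16933.
Frame index = 16933 × 25 + 0 = 423325.

423325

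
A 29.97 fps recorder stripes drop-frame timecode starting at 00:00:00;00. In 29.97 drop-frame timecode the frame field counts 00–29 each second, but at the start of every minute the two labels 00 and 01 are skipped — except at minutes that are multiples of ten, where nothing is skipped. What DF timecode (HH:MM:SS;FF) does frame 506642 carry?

04:41:44;28

Ten DF minutes hold 17982 frames, so frame 506642 lies in block 28 (frames 503496–521477) with 3146 frames into that block.
The block's first minute is 1800 frames and the rest 1798 each; 3146 frames reaches minute 1, so 28 × 18 + 1 × 2 = 506 labels have been skipped so far.
Adding those back, label number 506642 + 506 = 507148 at 30 labels/s is 16904 s + 28 f = 4 h 41 min 44 s frame 28, i.e. 04:41:44;28.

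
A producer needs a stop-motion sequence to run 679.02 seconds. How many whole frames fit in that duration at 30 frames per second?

Frames = 679.02 × 30 = 101853/5 ≈ 20370.6000.
Complete frames: 20370.

20370 frames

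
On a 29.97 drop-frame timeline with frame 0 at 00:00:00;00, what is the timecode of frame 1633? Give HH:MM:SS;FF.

Each 10-minute DF block holds 10 × 60 × 30 − 9 × 2 = 17982 frames. 1633 ÷ 17982 → 0 full blocks, remainder 1633.
Within the partial block the first minute is 1800 frames and each further minute 1798, so 0 further minute boundaries passed. Total skipped labels = 18 × 0 + 2 × 0 = 0.
Non-drop label index = 1633 + 0 = 1633; at 30 labels/s that is 00:00:54:13, i.e. DF 00:00:54;13.

00:00:54;13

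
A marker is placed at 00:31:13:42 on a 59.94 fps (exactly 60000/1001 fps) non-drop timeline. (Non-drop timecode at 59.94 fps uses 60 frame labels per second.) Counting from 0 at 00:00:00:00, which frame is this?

Total seconds to the label: (0 × 3600 + 31 × 60 + 13) = 1873.
Frame index = 1873 × 60 + 42 = 112422.

frame 112422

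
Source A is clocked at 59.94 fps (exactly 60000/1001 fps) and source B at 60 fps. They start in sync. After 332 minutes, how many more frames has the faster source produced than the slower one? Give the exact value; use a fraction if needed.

332 min = 19920 s.
A emits 60000/1001 × 19920 = 1195200000/1001 frames; B emits 60 × 19920 = 1195200.
Difference = 1195200/1001 frames (≈ 1194.0060); B is ahead of A.

1195200/1001 frames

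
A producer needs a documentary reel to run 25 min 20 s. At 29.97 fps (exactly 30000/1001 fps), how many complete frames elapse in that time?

25 min 20 s = 1520 s.
Frames = 1520 × 30000/1001 = 45600000/1001 ≈ 45554.4456.
Complete frames: 45554.

45554 frames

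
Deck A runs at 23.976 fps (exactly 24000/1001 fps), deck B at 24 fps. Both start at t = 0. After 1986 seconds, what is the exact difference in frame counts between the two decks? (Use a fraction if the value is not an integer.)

47664/1001 frames

A emits 24000/1001 × 1986 = 47664000/1001 frames; B emits 24 × 1986 = 47664.
Difference = 47664/1001 frames (≈ 47.6164); B is ahead of A.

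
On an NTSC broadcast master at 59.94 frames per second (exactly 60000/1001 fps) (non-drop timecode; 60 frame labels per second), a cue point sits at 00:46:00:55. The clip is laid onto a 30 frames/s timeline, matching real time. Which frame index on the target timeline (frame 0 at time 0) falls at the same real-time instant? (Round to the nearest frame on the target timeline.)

frame 82910

Source frame index: (0×3600 + 46×60 + 0) × 60 + 55 = 165655.
Real time: 165655 / (60000/1001) = 33164131/12000 s.
Target frame: (33164131/12000) × (30) = 33164131/400 ≈ 82910.327 → 82910.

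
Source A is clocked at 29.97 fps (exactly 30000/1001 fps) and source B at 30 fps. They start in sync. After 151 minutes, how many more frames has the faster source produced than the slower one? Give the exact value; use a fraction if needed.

271800/1001 frames

151 min = 9060 s.
A emits 30000/1001 × 9060 = 271800000/1001 frames; B emits 30 × 9060 = 271800.
Difference = 271800/1001 frames (≈ 271.5285); B is ahead of A.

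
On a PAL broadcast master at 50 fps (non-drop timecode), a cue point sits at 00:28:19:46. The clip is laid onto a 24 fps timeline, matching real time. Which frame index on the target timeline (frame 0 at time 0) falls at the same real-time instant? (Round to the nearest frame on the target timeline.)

Source frame index: (0×3600 + 28×60 + 19) × 50 + 46 = 84996.
Real time: 84996 / (50) = 42498/25 s.
Target frame: (42498/25) × (24) = 1019952/25 ≈ 40798.080 → 40798.

frame 40798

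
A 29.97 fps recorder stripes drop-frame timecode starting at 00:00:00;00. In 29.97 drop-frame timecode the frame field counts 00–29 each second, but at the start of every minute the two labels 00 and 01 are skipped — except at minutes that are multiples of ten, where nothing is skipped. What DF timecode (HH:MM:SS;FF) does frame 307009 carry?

02:50:43;25

Each 10-minute DF block holds 10 × 60 × 30 − 9 × 2 = 17982 frames. 307009 ÷ 17982 → 17 full blocks, remainder 1315.
Within the partial block the first minute is 1800 frames and each further minute 1798, so 0 further minute boundaries passed. Total skipped labels = 18 × 17 + 2 × 0 = 306.
Non-drop label index = 307009 + 306 = 307315; at 30 labels/s that is 02:50:43:25, i.e. DF 02:50:43;25.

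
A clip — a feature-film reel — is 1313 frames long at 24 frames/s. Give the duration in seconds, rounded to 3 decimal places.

54.708 seconds

Running time = 1313 × 1/24 = 1313/24 s ≈ 54.708 s.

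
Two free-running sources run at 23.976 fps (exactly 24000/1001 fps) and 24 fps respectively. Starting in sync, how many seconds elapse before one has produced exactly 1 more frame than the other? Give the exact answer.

The gap grows by |24 − 24000/1001| = 24/1001 frames per second.
Time for a 1-frame gap: 1 ÷ (24/1001) = 1001/24 s.

1001/24 seconds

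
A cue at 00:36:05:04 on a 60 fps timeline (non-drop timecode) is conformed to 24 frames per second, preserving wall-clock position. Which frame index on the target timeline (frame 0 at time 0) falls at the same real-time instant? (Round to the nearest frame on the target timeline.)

frame 51962

Source frame index: (0×3600 + 36×60 + 5) × 60 + 4 = 129904.
Real time: 129904 / (60) = 32476/15 s.
Target frame: (32476/15) × (24) = 259808/5 ≈ 51961.600 → 51962.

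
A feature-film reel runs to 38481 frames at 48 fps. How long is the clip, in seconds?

801.6875 seconds

Running time = 38481 / (48) = 801.6875 s.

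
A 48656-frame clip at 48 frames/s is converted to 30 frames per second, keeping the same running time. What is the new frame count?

30410 frames

Target frames = source frames × (target rate / source rate) = 48656 × (30)/(48) = 48656 × 5/8 = 30410.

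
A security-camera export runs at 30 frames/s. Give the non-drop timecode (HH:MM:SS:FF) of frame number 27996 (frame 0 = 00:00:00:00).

00:15:33:06

27996 ÷ 30 = 933 full seconds, remainder 6 frames.
933 s = 0 h 15 min 33 s.
Timecode: 00:15:33:06.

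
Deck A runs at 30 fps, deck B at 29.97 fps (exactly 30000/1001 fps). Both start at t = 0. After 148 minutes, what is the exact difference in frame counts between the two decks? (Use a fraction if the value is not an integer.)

266400/1001 frames

148 min = 8880 s.
A emits 30 × 8880 = 266400 frames; B emits 30000/1001 × 8880 = 266400000/1001.
Difference = 266400/1001 frames (≈ 266.1339); B is behind A.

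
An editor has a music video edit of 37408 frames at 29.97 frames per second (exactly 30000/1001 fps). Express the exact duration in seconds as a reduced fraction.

2340338/1875 seconds

Running time = 37408 ÷ (30000/1001) = 37408 × 1001/30000 = 2340338/1875 s.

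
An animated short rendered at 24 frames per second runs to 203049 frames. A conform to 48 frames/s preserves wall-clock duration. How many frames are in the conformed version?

Frames at target rate = 203049 × (48) / (24) = 406098.

406098 frames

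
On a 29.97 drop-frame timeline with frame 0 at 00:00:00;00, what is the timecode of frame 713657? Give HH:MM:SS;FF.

06:36:52;11

Ten DF minutes hold 17982 frames, so frame 713657 lies in block 39 (frames 701298–719279) with 12359 frames into that block.
The block's first minute is 1800 frames and the rest 1798 each; 12359 frames reaches minute 6, so 39 × 18 + 6 × 2 = 714 labels have been skipped so far.
Adding those back, label number 713657 + 714 = 714371 at 30 labels/s is 23812 s + 11 f = 6 h 36 min 52 s frame 11, i.e. 06:36:52;11.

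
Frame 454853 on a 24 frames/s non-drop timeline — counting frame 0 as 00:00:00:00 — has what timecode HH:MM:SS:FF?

454853 ÷ 24 = 18952 full seconds, remainder 5 frames.
18952 s = 5 h 15 min 52 s.
Timecode: 05:15:52:05.

05:15:52:05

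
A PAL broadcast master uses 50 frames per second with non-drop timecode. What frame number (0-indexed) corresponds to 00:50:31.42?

frame 151592

Total seconds to the label: (0 × 3600 + 50 × 60 + 31) = 3031.
Frame index = 3031 × 50 + 42 = 151592.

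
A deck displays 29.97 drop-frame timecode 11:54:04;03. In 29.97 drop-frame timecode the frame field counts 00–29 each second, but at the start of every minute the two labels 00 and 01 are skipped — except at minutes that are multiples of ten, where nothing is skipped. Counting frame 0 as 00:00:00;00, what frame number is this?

1284037

Complete 10-minute blocks: 71, each 17982 frames → 1276722.
Remaining 4 whole minutes in the current block: 1800 + 3 × 1798 = 7194 frames.
Within the current minute: 4 × 30 + 3 − 2 = 121 (labels ;00/;01 skipped at this minute). Total = 1276722 + 7194 + 121 = 1284037.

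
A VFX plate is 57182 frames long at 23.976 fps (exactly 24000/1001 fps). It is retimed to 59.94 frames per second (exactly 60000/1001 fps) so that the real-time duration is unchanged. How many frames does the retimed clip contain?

142955 frames

Target frames = source frames × (target rate / source rate) = 57182 × (60000/1001)/(24000/1001) = 57182 × 5/2 = 142955.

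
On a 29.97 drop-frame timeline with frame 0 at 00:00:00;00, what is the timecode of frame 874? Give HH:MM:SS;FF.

00:00:29;04

Ten DF minutes hold 17982 frames, so frame 874 lies in block 0 (frames 0–17981) with 874 frames into that block.
The block's first minute is 1800 frames and the rest 1798 each; 874 frames reaches minute 0, so 0 × 18 + 0 × 2 = 0 labels have been skipped so far.
Adding those back, label number 874 + 0 = 874 at 30 labels/s is 29 s + 4 f = 0 h 0 min 29 s frame 4, i.e. 00:00:29;04.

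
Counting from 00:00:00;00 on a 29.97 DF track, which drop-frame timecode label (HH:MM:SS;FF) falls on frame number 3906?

Each 10-minute DF block holds 10 × 60 × 30 − 9 × 2 = 17982 frames. 3906 ÷ 17982 → 0 full blocks, remainder 3906.
Within the partial block the first minute is 1800 frames and each further minute 1798, so 2 further minute boundaries passed. Total skipped labels = 18 × 0 + 2 × 2 = 4.
Non-drop label index = 3906 + 4 = 3910; at 30 labels/s that is 00:02:10:10, i.e. DF 00:02:10;10.

00:02:10;10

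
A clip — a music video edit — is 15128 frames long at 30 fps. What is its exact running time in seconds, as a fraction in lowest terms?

7564/15 seconds

Running time = 15128 ÷ (30) = 15128 × 1/30 = 7564/15 s.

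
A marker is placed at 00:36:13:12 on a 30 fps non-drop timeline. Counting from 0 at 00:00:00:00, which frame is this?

Total seconds to the label: (0 × 3600 + 36 × 60 + 13) = 2173.
Frame index = 2173 × 30 + 12 = 65202.

65202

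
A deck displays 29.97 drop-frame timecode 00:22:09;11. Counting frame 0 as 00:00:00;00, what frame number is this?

39841

As if non-drop at 30 labels/s: (0 × 3600 + 22 × 60 + 9) × 30 + 11 = 39881.
Minute boundaries passed: 22; those not divisible by 10: 22 − 2 = 20; dropped labels = 2 × 20 = 40.
Actual frame index = 39881 − 40 = 39841.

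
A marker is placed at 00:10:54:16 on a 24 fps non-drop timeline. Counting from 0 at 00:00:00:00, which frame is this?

Total seconds to the label: (0 × 3600 + 10 × 60 + 54) = 654.
Frame index = 654 × 24 + 16 = 15712.

15712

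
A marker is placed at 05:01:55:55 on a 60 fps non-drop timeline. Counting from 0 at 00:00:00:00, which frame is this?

frame 1086955

Total seconds to the label: (5 × 3600 + 1 × 60 + 55) = 18115.
Frame index = 18115 × 60 + 55 = 1086955.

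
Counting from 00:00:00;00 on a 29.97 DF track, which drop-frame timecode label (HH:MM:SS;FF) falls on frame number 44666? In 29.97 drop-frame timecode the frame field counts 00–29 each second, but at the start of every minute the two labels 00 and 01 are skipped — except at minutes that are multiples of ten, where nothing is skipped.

00:24:50;10

Each 10-minute DF block holds 10 × 60 × 30 − 9 × 2 = 17982 frames. 44666 ÷ 17982 → 2 full blocks, remainder 8702.
Within the partial block the first minute is 1800 frames and each further minute 1798, so 4 further minute boundaries passed. Total skipped labels = 18 × 2 + 2 × 4 = 44.
Non-drop label index = 44666 + 44 = 44710; at 30 labels/s that is 00:24:50:10, i.e. DF 00:24:50;10.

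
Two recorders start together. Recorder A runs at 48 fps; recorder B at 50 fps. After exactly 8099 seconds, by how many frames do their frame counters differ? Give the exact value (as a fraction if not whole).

16198 frames

A emits 48 × 8099 = 388752 frames; B emits 50 × 8099 = 404950.
Difference = 16198 frames; B is ahead of A.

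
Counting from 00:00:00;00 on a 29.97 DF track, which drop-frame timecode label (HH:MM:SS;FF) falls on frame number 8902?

Each 10-minute DF block holds 10 × 60 × 30 − 9 × 2 = 17982 frames. 8902 ÷ 17982 → 0 full blocks, remainder 8902.
Within the partial block the first minute is 1800 frames and each further minute 1798, so 4 further minute boundaries passed. Total skipped labels = 18 × 0 + 2 × 4 = 8.
Non-drop label index = 8902 + 8 = 8910; at 30 labels/s that is 00:04:57:00, i.e. DF 00:04:57;00.

00:04:57;00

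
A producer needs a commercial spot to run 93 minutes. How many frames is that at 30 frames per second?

93 min = 5580 s.
Frames = 5580 × 30 = 167400.

167400 frames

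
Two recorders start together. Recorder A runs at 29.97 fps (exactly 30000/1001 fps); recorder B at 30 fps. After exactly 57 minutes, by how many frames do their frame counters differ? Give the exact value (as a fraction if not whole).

57 min = 3420 s.
A emits 30000/1001 × 3420 = 102600000/1001 frames; B emits 30 × 3420 = 102600.
Difference = 102600/1001 frames (≈ 102.4975); B is ahead of A.

102600/1001 frames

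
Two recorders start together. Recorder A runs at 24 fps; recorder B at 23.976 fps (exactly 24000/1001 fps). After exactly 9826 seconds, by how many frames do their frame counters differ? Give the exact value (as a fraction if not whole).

235824/1001 frames

A emits 24 × 9826 = 235824 frames; B emits 24000/1001 × 9826 = 235824000/1001.
Difference = 235824/1001 frames (≈ 235.5884); B is behind A.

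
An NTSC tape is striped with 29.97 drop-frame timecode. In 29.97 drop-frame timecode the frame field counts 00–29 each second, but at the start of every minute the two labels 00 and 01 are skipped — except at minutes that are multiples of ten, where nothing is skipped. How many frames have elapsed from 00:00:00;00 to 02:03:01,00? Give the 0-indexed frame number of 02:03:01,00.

221208

As if non-drop at 30 labels/s: (2 × 3600 + 3 × 60 + 1) × 30 + 0 = 221430.
Minute boundaries passed: 123; those not divisible by 10: 123 − 12 = 111; dropped labels = 2 × 111 = 222.
Actual frame index = 221430 − 222 = 221208.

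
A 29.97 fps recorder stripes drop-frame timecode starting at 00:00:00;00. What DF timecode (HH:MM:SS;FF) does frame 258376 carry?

Each 10-minute DF block holds 10 × 60 × 30 − 9 × 2 = 17982 frames. 258376 ÷ 17982 → 14 full blocks, remainder 6628.
Within the partial block the first minute is 1800 frames and each further minute 1798, so 3 further minute boundaries passed. Total skipped labels = 18 × 14 + 2 × 3 = 258.
Non-drop label index = 258376 + 258 = 258634; at 30 labels/s that is 02:23:41:04, i.e. DF 02:23:41;04.

02:23:41;04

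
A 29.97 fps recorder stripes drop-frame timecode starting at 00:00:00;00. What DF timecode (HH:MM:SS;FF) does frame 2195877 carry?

20:21:09;05

Each 10-minute DF block holds 10 × 60 × 30 − 9 × 2 = 17982 frames. 2195877 ÷ 17982 → 122 full blocks, remainder 2073.
Within the partial block the first minute is 1800 frames and each further minute 1798, so 1 further minute boundary passed. Total skipped labels = 18 × 122 + 2 × 1 = 2198.
Non-drop label index = 2195877 + 2198 = 2198075; at 30 labels/s that is 20:21:09:05, i.e. DF 20:21:09;05.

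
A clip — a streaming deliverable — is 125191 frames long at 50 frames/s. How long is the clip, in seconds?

2503.82 seconds

Running time = 125191 / (50) = 2503.82 s.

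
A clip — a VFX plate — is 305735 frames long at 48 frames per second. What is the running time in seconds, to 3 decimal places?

6369.479 seconds

Running time = 305735 × 1/48 = 305735/48 s ≈ 6369.479 s.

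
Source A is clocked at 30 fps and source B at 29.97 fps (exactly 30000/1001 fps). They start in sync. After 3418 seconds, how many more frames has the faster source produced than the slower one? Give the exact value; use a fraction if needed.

102540/1001 frames

A emits 30 × 3418 = 102540 frames; B emits 30000/1001 × 3418 = 102540000/1001.
Difference = 102540/1001 frames (≈ 102.4376); B is behind A.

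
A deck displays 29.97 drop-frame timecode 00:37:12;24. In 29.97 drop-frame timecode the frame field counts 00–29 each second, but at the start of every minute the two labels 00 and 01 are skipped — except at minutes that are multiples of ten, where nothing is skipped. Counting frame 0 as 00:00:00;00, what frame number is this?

Complete 10-minute blocks: 3, each 17982 frames → 53946.
Remaining 7 whole minutes in the current block: 1800 + 6 × 1798 = 12588 frames.
Within the current minute: 12 × 30 + 24 − 2 = 382 (labels ;00/;01 skipped at this minute). Total = 53946 + 12588 + 382 = 66916.

66916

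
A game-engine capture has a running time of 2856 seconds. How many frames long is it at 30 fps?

Frames = 2856 × 30 = 85680.

85680 frames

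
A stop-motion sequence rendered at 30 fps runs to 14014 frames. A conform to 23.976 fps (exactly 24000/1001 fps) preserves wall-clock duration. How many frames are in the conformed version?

11200 frames

Target frames = source frames × (target rate / source rate) = 14014 × (24000/1001)/(30) = 14014 × 800/1001 = 11200.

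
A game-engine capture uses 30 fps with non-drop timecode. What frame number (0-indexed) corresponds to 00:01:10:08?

Total seconds to the label: (0 × 3600 + 1 × 60 + 10) = 70.
Frame index = 70 × 30 + 8 = 2108.

frame 2108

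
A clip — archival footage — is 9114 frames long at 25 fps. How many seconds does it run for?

364.56 seconds

Running time = 9114 / (25) = 364.56 s.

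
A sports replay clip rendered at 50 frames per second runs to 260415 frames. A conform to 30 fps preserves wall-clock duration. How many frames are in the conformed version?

Target frames = source frames × (target rate / source rate) = 260415 × (30)/(50) = 260415 × 3/5 = 156249.

156249 frames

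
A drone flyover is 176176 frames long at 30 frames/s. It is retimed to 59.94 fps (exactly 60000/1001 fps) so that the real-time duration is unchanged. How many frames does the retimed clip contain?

Target frames = source frames × (target rate / source rate) = 176176 × (60000/1001)/(30) = 176176 × 2000/1001 = 352000.

352000 frames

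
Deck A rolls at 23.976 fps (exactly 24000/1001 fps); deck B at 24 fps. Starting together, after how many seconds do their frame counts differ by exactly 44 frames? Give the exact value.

11011/6 seconds

The gap grows by |24 − 24000/1001| = 24/1001 frames per second.
Time for a 44-frame gap: 44 ÷ (24/1001) = 11011/6 s.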